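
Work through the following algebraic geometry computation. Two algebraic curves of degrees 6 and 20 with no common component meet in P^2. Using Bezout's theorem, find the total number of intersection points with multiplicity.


Bezout's theorem states the intersection count equals the product of degrees.
Intersection count = 6 * 20 = 120

120


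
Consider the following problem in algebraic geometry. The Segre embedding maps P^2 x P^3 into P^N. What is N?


The Segre embedding maps P^m x P^n into P^N via
all products of coordinates from each factor.
N = (m+1)(n+1) - 1
N = (2+1)(3+1) - 1
N = 3*4 - 1
N = 12 - 1 = 11

11


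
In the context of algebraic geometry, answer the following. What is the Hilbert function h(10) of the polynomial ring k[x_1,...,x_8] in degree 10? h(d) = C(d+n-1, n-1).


The Hilbert function for the polynomial ring in 8 variables is:
h(d) = C(d+n-1, n-1)
h(10) = C(10+8-1, 8-1) = C(17, 7)
= 17! / (7! * 10!)
= 19448

19448


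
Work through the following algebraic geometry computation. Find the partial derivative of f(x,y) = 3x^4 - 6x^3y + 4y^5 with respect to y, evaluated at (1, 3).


df/dy = (-6)*x^3 + 5*4*y^4
At (1,3): (-6)*1^3 + 5*4*3^4
= -6 + 1620
= 1614

1614


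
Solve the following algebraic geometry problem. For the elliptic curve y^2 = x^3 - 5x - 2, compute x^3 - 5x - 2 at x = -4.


Compute x^3 - 5x - 2 at x = -4:
x^3 = (-4)^3 = -64
(-5)*x = (-5)*(-4) = 20
Sum: -64 + 20 - 2 = -46

-46


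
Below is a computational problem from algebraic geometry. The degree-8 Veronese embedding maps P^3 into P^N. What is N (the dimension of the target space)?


The Veronese embedding v_d: P^n -> P^N maps each point to all
degree-d monomials in n+1 homogeneous coordinates.
N = C(n+d, d) - 1
N = C(3+8, 8) - 1
N = C(11, 8) - 1
C(11, 8) = 165
N = 165 - 1 = 164

164


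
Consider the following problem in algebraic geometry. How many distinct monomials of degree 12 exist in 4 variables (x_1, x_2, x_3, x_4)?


The number of degree-12 monomials in 4 variables is C(d+n-1, n-1).
= C(12+4-1, 4-1) = C(15, 3)
= 455

455


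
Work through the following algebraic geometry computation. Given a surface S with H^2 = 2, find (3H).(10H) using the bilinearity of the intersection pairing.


Using bilinearity of the intersection pairing on a surface S:
(aH).(bH) = ab * (H.H)
We have H^2 = 2.
D.E = (3H).(10H) = 3*10*2
= 30*2
= 60

60


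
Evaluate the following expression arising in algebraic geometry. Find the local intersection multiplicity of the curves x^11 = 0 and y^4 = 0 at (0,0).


The intersection multiplicity of V(x^a) and V(y^b) at the origin is:
I(O; V(x^11), V(y^4)) = dim_k(k[x,y]/(x^11, y^4))
A basis for k[x,y]/(x^11, y^4) is the set of monomials x^i * y^j
where 0 <= i < 11 and 0 <= j < 4.
The number of such monomials is 11 * 4 = 44

44


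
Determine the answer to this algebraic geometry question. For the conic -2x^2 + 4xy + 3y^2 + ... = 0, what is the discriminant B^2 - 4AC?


The discriminant of a conic Ax^2 + Bxy + Cy^2 + ... = 0 is B^2 - 4AC.
B^2 = 4^2 = 16
4AC = 4*(-2)*3 = -24
Discriminant = 16 + 24 = 40

40


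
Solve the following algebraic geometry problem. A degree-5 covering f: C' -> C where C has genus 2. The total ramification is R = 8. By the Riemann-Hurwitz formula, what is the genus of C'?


Riemann-Hurwitz formula: 2g' - 2 = d(2g - 2) + R
Given: d = 5, g = 2, R = 8
2g' - 2 = 5*(2*2 - 2) + 8
2g' - 2 = 5*2 + 8
2g' - 2 = 10 + 8 = 18
2g' = 20
g' = 10

10


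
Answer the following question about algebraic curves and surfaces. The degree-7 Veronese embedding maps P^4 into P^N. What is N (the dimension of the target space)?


The Veronese embedding v_d: P^n -> P^N maps each point to all
degree-d monomials in n+1 homogeneous coordinates.
N = C(n+d, d) - 1
N = C(4+7, 7) - 1
N = C(11, 7) - 1
C(11, 7) = 330
N = 330 - 1 = 329

329


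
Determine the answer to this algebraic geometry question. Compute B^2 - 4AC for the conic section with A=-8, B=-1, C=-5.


The discriminant of a conic Ax^2 + Bxy + Cy^2 + ... = 0 is B^2 - 4AC.
B^2 = (-1)^2 = 1
4AC = 4*(-8)*(-5) = 160
Discriminant = 1 - 160 = -159

-159


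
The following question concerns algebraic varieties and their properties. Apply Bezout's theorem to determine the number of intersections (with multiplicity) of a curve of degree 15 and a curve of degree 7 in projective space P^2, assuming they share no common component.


Bezout's theorem states the intersection count equals the product of degrees.
Intersection count = 15 * 7 = 105

105


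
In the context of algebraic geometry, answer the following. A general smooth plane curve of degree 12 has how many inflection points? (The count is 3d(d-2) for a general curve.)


For a general smooth plane curve C of degree d, the inflection points are
the intersection of C with its Hessian curve, which has degree 3(d-2).
By Bezout, the total intersection number is d * 3(d-2) = 12 * 30 = 360.
For a general curve every flex is ordinary, so each contributes
multiplicity 1 to C·Hess(C), and the number of distinct inflection
points is 3d(d-2).
Inflection points = 3*12*(12-2) = 3*12*10 = 360

360


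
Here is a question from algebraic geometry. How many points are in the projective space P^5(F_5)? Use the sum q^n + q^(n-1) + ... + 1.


P^5(F_5) has (q^(n+1) - 1)/(q - 1) points.
= 5^5 + 5^4 + 5^3 + 5^2 + 5^1 + 5^0
= 3125 + 625 + 125 + 25 + 5 + 1
= 3906

3906


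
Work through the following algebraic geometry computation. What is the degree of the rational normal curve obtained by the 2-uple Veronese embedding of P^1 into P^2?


The rational normal curve in P^2 is the image of P^1 under the 2-uple Veronese.
A general hyperplane in P^2 pulls back to a degree-2 form on P^1, which has 2 zeros,
so the curve meets a general hyperplane in 2 points. Degree = 2.

2


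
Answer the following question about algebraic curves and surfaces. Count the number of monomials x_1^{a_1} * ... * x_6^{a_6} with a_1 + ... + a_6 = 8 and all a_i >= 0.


The number of degree-8 monomials in 6 variables is C(d+n-1, n-1).
= C(8+6-1, 6-1) = C(13, 5)
= 1287

1287


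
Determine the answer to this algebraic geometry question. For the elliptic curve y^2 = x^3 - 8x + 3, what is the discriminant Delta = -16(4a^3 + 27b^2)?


Compute each component:
4a^3 = 4*(-8)^3 = 4*(-512) = -2048
27b^2 = 27*3^2 = 27*9 = 243
4a^3 + 27b^2 = -2048 + 243 = -1805
Delta = -16*(-1805) = 28880

28880


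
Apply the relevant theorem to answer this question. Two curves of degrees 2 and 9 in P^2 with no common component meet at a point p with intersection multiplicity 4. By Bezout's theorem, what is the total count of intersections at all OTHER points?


By Bezout's theorem, the total intersection number is d1 * d2.
Total = 2 * 9 = 18
Intersection multiplicity at p = 4
Remaining intersections = 18 - 4 = 14

14


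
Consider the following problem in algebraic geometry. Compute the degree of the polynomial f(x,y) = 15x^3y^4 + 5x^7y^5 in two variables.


Examine each term for its total degree (sum of exponents).
  Term '15x^3y^4' has total degree 3+4 = 7.
  Term '5x^7y^5' has total degree 7+5 = 12.
The maximum total degree among all terms is 12.

12


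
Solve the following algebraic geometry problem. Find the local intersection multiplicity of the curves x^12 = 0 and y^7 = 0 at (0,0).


The intersection multiplicity of V(x^a) and V(y^b) at the origin is:
I(O; V(x^12), V(y^7)) = dim_k(k[x,y]/(x^12, y^7))
A basis for k[x,y]/(x^12, y^7) is the set of monomials x^i * y^j
where 0 <= i < 12 and 0 <= j < 7.
The number of such monomials is 12 * 7 = 84

84


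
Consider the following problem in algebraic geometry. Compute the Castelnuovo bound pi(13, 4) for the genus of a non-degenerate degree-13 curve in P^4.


Castelnuovo's bound: write d - 1 = m(r-1) + epsilon with 0 <= epsilon < r-1.
d - 1 = 13 - 1 = 12
r - 1 = 4 - 1 = 3
12 = 4*3 + 0, so m = 4, epsilon = 0
pi(d, r) = m(m-1)(r-1)/2 + m*epsilon
= 4*3*3/2 + 4*0
= 36/2 + 0
= 18 + 0 = 18

18


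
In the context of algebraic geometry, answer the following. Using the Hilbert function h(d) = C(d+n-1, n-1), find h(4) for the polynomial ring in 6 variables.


The Hilbert function for the polynomial ring in 6 variables is:
h(d) = C(d+n-1, n-1)
h(4) = C(4+6-1, 6-1) = C(9, 5)
= 9! / (5! * 4!)
= 126

126


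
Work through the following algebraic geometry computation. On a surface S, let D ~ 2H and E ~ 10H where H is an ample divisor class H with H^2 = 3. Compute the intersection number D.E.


Using bilinearity of the intersection pairing on a surface S:
(aH).(bH) = ab * (H.H)
We have H^2 = 3.
D.E = (2H).(10H) = 2*10*3
= 20*3
= 60

60


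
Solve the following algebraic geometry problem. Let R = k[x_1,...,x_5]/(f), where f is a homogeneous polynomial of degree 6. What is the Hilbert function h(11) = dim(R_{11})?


For R = k[x_1,...,x_n]/(f) with f homogeneous of degree e:
The Hilbert series is (1 - t^e)/(1 - t)^n.
So h(d) = C(d+n-1, n-1) - C(d-e+n-1, n-1) for d >= e.
With n=5, e=6, d=11:
C(11+5-1, 5-1) = C(15, 4) = 1365
C(11-6+5-1, 5-1) = C(9, 4) = 126
h(11) = 1365 - 126 = 1239

1239


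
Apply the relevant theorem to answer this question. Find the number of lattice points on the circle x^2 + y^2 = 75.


Systematically check integer values of x where x^2 <= 75.
For each valid x, check if 75 - x^2 is a perfect square.
Total integer solutions found: 0

0


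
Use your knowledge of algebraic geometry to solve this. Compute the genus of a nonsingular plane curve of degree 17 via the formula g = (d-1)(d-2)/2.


Using the genus formula for smooth plane curves:
g = (d-1)(d-2)/2
g = (17-1)(17-2)/2
g = 16*15/2
g = 240/2 = 120

120


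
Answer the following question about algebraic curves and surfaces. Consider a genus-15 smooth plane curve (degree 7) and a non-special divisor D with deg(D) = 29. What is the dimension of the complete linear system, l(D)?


First, compute the genus of a smooth plane curve of degree 7:
g = (d-1)(d-2)/2 = (7-1)(7-2)/2 = 15
For a non-special divisor D (i.e., h^1(D) = 0), Riemann-Roch gives:
l(D) = deg(D) - g + 1
Since deg(D) = 29 >= 2g - 1 = 29, D is non-special.
l(D) = 29 - 15 + 1 = 15

15


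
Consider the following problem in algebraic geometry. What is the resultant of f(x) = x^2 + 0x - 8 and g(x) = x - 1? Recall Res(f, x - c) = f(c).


For Res(f, x - c), we evaluate f at x = c.
f(1) = 1^2 + 0*1 - 8
= 1 + 0 - 8
= 1 - 8 = -7
Res(f, g) = -7

-7


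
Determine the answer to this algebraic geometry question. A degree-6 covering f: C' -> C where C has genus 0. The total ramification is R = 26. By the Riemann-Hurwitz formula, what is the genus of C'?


Riemann-Hurwitz formula: 2g' - 2 = d(2g - 2) + R
Given: d = 6, g = 0, R = 26
2g' - 2 = 6*(2*0 - 2) + 26
2g' - 2 = 6*(-2) + 26
2g' - 2 = -12 + 26 = 14
2g' = 16
g' = 8

8


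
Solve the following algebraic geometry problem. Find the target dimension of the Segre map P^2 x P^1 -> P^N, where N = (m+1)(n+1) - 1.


The Segre embedding maps P^m x P^n into P^N via
all products of coordinates from each factor.
N = (m+1)(n+1) - 1
N = (2+1)(1+1) - 1
N = 3*2 - 1
N = 6 - 1 = 5

5


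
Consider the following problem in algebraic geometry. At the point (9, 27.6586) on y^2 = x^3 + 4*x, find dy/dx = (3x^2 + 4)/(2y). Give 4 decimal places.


Using implicit differentiation of y^2 = x^3 + 4*x:
2y * dy/dx = 3x^2 + 4
dy/dx = (3x^2 + 4)/(2y)
Numerator: 3*9^2 + 4 = 247
Denominator: 2*27.6586 = 55.3172
dy/dx = 247/55.3172 = 4.4652

4.4652


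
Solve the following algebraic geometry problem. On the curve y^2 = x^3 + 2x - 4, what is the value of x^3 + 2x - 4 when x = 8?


Compute x^3 + 2x - 4 at x = 8:
x^3 = 8^3 = 512
2*x = 2*8 = 16
Sum: 512 + 16 - 4 = 524

524


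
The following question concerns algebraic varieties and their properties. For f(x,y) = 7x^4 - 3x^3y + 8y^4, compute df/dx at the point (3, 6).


df/dx = 4*7*x^3 + 3*(-3)*x^2*y
At (3,6): 4*7*3^3 + 3*(-3)*3^2*6
= 756 - 486
= 270

270


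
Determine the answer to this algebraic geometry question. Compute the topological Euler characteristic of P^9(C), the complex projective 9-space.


The complex projective space P^9 has one cell in each even real dimension 0, 2, ..., 18.
The cohomology groups are H^{2k}(P^9) = Z for k = 0,...,9, and 0 otherwise.
Euler characteristic = sum of Betti numbers = 1 per even-dimensional cohomology group.
chi(P^9) = 9 + 1 = 10

10


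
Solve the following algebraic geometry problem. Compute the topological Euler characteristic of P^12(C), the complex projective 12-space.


The complex projective space P^12 has one cell in each even real dimension 0, 2, ..., 24.
The cohomology groups are H^{2k}(P^12) = Z for k = 0,...,12, and 0 otherwise.
Euler characteristic = sum of Betti numbers = 1 per even-dimensional cohomology group.
chi(P^12) = 12 + 1 = 13

13


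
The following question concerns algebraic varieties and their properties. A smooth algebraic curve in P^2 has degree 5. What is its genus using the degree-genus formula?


Using the genus formula for smooth plane curves:
g = (d-1)(d-2)/2
g = (5-1)(5-2)/2
g = 4*3/2
g = 12/2 = 6

6


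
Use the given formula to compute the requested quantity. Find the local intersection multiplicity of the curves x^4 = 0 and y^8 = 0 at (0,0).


The intersection multiplicity of V(x^a) and V(y^b) at the origin is:
I(O; V(x^4), V(y^8)) = dim_k(k[x,y]/(x^4, y^8))
A basis for k[x,y]/(x^4, y^8) is the set of monomials x^i * y^j
where 0 <= i < 4 and 0 <= j < 8.
The number of such monomials is 4 * 8 = 32

32


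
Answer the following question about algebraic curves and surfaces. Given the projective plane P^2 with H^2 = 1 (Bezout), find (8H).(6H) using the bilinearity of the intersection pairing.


Using bilinearity of the intersection pairing on the projective plane P^2:
(aH).(bH) = ab * (H.H)
We have H^2 = 1 (Bezout).
D.E = (8H).(6H) = 8*6*1
= 48*1
= 48

48


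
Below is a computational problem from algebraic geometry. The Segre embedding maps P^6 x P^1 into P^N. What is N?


The Segre embedding maps P^m x P^n into P^N via
all products of coordinates from each factor.
N = (m+1)(n+1) - 1
N = (6+1)(1+1) - 1
N = 7*2 - 1
N = 14 - 1 = 13

13


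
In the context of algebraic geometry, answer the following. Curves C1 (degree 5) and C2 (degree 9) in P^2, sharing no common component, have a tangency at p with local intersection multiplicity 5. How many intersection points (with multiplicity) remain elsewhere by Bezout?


By Bezout's theorem, the total intersection number is d1 * d2.
Total = 5 * 9 = 45
Intersection multiplicity at p = 5
Remaining intersections = 45 - 5 = 40

40


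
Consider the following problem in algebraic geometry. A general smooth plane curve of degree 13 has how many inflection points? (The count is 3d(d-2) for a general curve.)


For a general smooth plane curve C of degree d, the inflection points are
the intersection of C with its Hessian curve, which has degree 3(d-2).
By Bezout, the total intersection number is d * 3(d-2) = 13 * 33 = 429.
For a general curve every flex is ordinary, so each contributes
multiplicity 1 to C·Hess(C), and the number of distinct inflection
points is 3d(d-2).
Inflection points = 3*13*(13-2) = 3*13*11 = 429

429


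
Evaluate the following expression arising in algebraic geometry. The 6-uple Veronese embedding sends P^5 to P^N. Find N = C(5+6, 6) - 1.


The Veronese embedding v_d: P^n -> P^N maps each point to all
degree-d monomials in n+1 homogeneous coordinates.
N = C(n+d, d) - 1
N = C(5+6, 6) - 1
N = C(11, 6) - 1
C(11, 6) = 462
N = 462 - 1 = 461

461


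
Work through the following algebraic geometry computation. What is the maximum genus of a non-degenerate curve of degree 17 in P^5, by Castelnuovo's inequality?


Castelnuovo's bound: write d - 1 = m(r-1) + epsilon with 0 <= epsilon < r-1.
d - 1 = 17 - 1 = 16
r - 1 = 5 - 1 = 4
16 = 4*4 + 0, so m = 4, epsilon = 0
pi(d, r) = m(m-1)(r-1)/2 + m*epsilon
= 4*3*4/2 + 4*0
= 48/2 + 0
= 24 + 0 = 24

24


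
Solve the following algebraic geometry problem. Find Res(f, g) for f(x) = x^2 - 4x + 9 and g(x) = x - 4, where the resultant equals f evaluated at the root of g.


For Res(f, x - c), we evaluate f at x = c.
f(4) = 4^2 - 4*4 + 9
= 16 - 16 + 9
= 0 + 9 = 9
Res(f, g) = 9

9


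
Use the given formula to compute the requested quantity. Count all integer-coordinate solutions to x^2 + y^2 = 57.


Systematically check integer values of x where x^2 <= 57.
For each valid x, check if 57 - x^2 is a perfect square.
Total integer solutions found: 0

0


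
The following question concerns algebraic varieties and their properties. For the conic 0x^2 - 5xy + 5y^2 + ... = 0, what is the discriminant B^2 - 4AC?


The discriminant of a conic Ax^2 + Bxy + Cy^2 + ... = 0 is B^2 - 4AC.
B^2 = (-5)^2 = 25
4AC = 4*0*5 = 0
Discriminant = 25 + 0 = 25

25


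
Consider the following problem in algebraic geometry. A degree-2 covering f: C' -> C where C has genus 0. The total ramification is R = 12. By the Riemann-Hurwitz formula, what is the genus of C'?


Riemann-Hurwitz formula: 2g' - 2 = d(2g - 2) + R
Given: d = 2, g = 0, R = 12
2g' - 2 = 2*(2*0 - 2) + 12
2g' - 2 = 2*(-2) + 12
2g' - 2 = -4 + 12 = 8
2g' = 10
g' = 5

5


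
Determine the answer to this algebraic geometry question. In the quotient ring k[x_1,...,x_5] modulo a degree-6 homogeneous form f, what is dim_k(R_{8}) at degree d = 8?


For R = k[x_1,...,x_n]/(f) with f homogeneous of degree e:
The Hilbert series is (1 - t^e)/(1 - t)^n.
So h(d) = C(d+n-1, n-1) - C(d-e+n-1, n-1) for d >= e.
With n=5, e=6, d=8:
C(8+5-1, 5-1) = C(12, 4) = 495
C(8-6+5-1, 5-1) = C(6, 4) = 15
h(8) = 495 - 15 = 480

480


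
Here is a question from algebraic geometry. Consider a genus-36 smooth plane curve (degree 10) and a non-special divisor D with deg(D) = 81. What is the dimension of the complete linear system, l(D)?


First, compute the genus of a smooth plane curve of degree 10:
g = (d-1)(d-2)/2 = (10-1)(10-2)/2 = 36
For a non-special divisor D (i.e., h^1(D) = 0), Riemann-Roch gives:
l(D) = deg(D) - g + 1
Since deg(D) = 81 >= 2g - 1 = 71, D is non-special.
l(D) = 81 - 36 + 1 = 46

46


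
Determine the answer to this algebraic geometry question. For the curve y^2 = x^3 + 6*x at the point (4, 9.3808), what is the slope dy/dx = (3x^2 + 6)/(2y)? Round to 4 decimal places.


Using implicit differentiation of y^2 = x^3 + 6*x:
2y * dy/dx = 3x^2 + 6
dy/dx = (3x^2 + 6)/(2y)
Numerator: 3*4^2 + 6 = 54
Denominator: 2*9.3808 = 18.7616
dy/dx = 54/18.7616 = 2.8782

2.8782


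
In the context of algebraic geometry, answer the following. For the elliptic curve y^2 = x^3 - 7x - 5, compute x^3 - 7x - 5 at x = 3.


Compute x^3 - 7x - 5 at x = 3:
x^3 = 3^3 = 27
(-7)*x = (-7)*3 = -21
Sum: 27 - 21 - 5 = 1

1


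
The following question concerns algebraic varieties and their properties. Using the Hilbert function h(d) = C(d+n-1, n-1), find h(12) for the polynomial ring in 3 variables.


The Hilbert function for the polynomial ring in 3 variables is:
h(d) = C(d+n-1, n-1)
h(12) = C(12+3-1, 3-1) = C(14, 2)
= 14! / (2! * 12!)
= 91

91


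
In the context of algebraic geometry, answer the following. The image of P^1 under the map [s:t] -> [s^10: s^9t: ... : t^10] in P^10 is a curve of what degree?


The rational normal curve in P^10 is the image of P^1 under the 10-uple Veronese.
A general hyperplane in P^10 pulls back to a degree-10 form on P^1, which has 10 zeros,
so the curve meets a general hyperplane in 10 points. Degree = 10.

10


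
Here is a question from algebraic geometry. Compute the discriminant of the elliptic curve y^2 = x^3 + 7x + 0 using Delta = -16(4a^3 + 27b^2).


Compute each component:
4a^3 = 4*7^3 = 4*343 = 1372
27b^2 = 27*0^2 = 27*0 = 0
4a^3 + 27b^2 = 1372 + 0 = 1372
Delta = -16*1372 = -21952

-21952


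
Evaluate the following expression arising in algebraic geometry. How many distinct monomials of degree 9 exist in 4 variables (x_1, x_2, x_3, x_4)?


The number of degree-9 monomials in 4 variables is C(d+n-1, n-1).
= C(9+4-1, 4-1) = C(12, 3)
= 220

220


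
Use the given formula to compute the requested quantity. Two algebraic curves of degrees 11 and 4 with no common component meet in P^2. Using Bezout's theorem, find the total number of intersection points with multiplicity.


Bezout's theorem states the intersection count equals the product of degrees.
Intersection count = 11 * 4 = 44

44


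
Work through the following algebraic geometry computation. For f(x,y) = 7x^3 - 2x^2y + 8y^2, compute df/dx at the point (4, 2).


df/dx = 3*7*x^2 + 2*(-2)*x^1*y
At (4,2): 3*7*4^2 + 2*(-2)*4^1*2
= 336 - 32
= 304

304


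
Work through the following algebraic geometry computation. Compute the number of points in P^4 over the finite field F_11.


P^4(F_11) has (q^(n+1) - 1)/(q - 1) points.
= 11^4 + 11^3 + 11^2 + 11^1 + 11^0
= 14641 + 1331 + 121 + 11 + 1
= 16105

16105


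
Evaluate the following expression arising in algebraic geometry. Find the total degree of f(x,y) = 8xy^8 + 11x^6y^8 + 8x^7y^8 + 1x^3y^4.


Examine each term for its total degree (sum of exponents).
  Term '8xy^8' has total degree 1+8 = 9.
  Term '11x^6y^8' has total degree 6+8 = 14.
  Term '8x^7y^8' has total degree 7+8 = 15.
  Term '1x^3y^4' has total degree 3+4 = 7.
The maximum total degree among all terms is 15.

15


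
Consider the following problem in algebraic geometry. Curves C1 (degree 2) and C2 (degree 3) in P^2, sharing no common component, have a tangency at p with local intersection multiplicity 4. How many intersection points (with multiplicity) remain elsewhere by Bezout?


By Bezout's theorem, the total intersection number is d1 * d2.
Total = 2 * 3 = 6
Intersection multiplicity at p = 4
Remaining intersections = 6 - 4 = 2

2


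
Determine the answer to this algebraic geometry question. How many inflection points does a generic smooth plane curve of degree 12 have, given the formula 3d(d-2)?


For a general smooth plane curve C of degree d, the inflection points are
the intersection of C with its Hessian curve, which has degree 3(d-2).
By Bezout, the total intersection number is d * 3(d-2) = 12 * 30 = 360.
For a general curve every flex is ordinary, so each contributes
multiplicity 1 to C·Hess(C), and the number of distinct inflection
points is 3d(d-2).
Inflection points = 3*12*(12-2) = 3*12*10 = 360

360


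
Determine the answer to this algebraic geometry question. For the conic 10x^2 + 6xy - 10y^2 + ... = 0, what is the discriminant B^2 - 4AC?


The discriminant of a conic Ax^2 + Bxy + Cy^2 + ... = 0 is B^2 - 4AC.
B^2 = 6^2 = 36
4AC = 4*10*(-10) = -400
Discriminant = 36 + 400 = 436

436


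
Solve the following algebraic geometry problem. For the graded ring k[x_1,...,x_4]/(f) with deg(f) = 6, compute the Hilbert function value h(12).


For R = k[x_1,...,x_n]/(f) with f homogeneous of degree e:
The Hilbert series is (1 - t^e)/(1 - t)^n.
So h(d) = C(d+n-1, n-1) - C(d-e+n-1, n-1) for d >= e.
With n=4, e=6, d=12:
C(12+4-1, 4-1) = C(15, 3) = 455
C(12-6+4-1, 4-1) = C(9, 3) = 84
h(12) = 455 - 84 = 371

371


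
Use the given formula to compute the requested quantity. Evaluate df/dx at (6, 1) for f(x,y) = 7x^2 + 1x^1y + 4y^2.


df/dx = 2*7*x^1 + 1*1*x^0*y
At (6,1): 2*7*6^1 + 1*1*6^0*1
= 84 + 1
= 85

85


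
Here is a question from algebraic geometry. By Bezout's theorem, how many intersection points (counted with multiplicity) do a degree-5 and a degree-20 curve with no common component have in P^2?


Bezout's theorem states the intersection count equals the product of degrees.
Intersection count = 5 * 20 = 100

100


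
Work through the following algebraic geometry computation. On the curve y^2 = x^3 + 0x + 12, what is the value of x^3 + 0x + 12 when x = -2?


Compute x^3 + 0x + 12 at x = -2:
x^3 = (-2)^3 = -8
0*x = 0*(-2) = 0
Sum: -8 + 0 + 12 = 4

4


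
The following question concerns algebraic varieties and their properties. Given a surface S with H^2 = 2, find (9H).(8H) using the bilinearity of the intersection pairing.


Using bilinearity of the intersection pairing on a surface S:
(aH).(bH) = ab * (H.H)
We have H^2 = 2.
D.E = (9H).(8H) = 9*8*2
= 72*2
= 144

144


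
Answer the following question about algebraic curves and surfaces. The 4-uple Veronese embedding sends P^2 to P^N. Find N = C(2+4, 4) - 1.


The Veronese embedding v_d: P^n -> P^N maps each point to all
degree-d monomials in n+1 homogeneous coordinates.
N = C(n+d, d) - 1
N = C(2+4, 4) - 1
N = C(6, 4) - 1
C(6, 4) = 15
N = 15 - 1 = 14

14


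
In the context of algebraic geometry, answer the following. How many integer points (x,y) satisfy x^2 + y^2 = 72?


Systematically check integer values of x where x^2 <= 72.
For each valid x, check if 72 - x^2 is a perfect square.
x=6: 72 - 36 = 36, sqrt = 6 (valid)
Total integer solutions found: 4

4


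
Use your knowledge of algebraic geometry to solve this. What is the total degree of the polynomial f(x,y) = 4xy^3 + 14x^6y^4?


Examine each term for its total degree (sum of exponents).
  Term '4xy^3' has total degree 1+3 = 4.
  Term '14x^6y^4' has total degree 6+4 = 10.
The maximum total degree among all terms is 10.

10


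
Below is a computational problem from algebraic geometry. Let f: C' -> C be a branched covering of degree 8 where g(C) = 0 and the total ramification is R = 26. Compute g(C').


Riemann-Hurwitz formula: 2g' - 2 = d(2g - 2) + R
Given: d = 8, g = 0, R = 26
2g' - 2 = 8*(2*0 - 2) + 26
2g' - 2 = 8*(-2) + 26
2g' - 2 = -16 + 26 = 10
2g' = 12
g' = 6

6


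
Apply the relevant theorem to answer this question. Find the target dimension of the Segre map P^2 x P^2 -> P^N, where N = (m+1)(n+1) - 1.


The Segre embedding maps P^m x P^n into P^N via
all products of coordinates from each factor.
N = (m+1)(n+1) - 1
N = (2+1)(2+1) - 1
N = 3*3 - 1
N = 9 - 1 = 8

8


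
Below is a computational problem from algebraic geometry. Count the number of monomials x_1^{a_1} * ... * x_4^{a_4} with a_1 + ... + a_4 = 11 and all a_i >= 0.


The number of degree-11 monomials in 4 variables is C(d+n-1, n-1).
= C(11+4-1, 4-1) = C(14, 3)
= 364

364


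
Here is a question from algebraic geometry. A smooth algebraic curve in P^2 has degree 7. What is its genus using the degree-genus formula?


Using the genus formula for smooth plane curves:
g = (d-1)(d-2)/2
g = (7-1)(7-2)/2
g = 6*5/2
g = 30/2 = 15

15


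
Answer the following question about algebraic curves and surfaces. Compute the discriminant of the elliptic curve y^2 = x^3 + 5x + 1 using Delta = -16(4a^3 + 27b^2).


Compute each component:
4a^3 = 4*5^3 = 4*125 = 500
27b^2 = 27*1^2 = 27*1 = 27
4a^3 + 27b^2 = 500 + 27 = 527
Delta = -16*527 = -8432

-8432


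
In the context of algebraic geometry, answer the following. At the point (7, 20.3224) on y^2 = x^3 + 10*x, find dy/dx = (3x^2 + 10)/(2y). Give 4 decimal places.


Using implicit differentiation of y^2 = x^3 + 10*x:
2y * dy/dx = 3x^2 + 10
dy/dx = (3x^2 + 10)/(2y)
Numerator: 3*7^2 + 10 = 157
Denominator: 2*20.3224 = 40.6448
dy/dx = 157/40.6448 = 3.8627

3.8627


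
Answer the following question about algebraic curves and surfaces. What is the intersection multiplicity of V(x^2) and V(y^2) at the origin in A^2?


The intersection multiplicity of V(x^a) and V(y^b) at the origin is:
I(O; V(x^2), V(y^2)) = dim_k(k[x,y]/(x^2, y^2))
A basis for k[x,y]/(x^2, y^2) is the set of monomials x^i * y^j
where 0 <= i < 2 and 0 <= j < 2.
The number of such monomials is 2 * 2 = 4

4


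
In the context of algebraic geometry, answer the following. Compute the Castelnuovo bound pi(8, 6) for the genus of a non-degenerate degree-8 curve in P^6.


Castelnuovo's bound: write d - 1 = m(r-1) + epsilon with 0 <= epsilon < r-1.
d - 1 = 8 - 1 = 7
r - 1 = 6 - 1 = 5
7 = 1*5 + 2, so m = 1, epsilon = 2
pi(d, r) = m(m-1)(r-1)/2 + m*epsilon
= 1*0*5/2 + 1*2
= 0/2 + 2
= 0 + 2 = 2

2


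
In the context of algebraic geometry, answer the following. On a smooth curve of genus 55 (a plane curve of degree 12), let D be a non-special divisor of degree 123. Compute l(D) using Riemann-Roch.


First, compute the genus of a smooth plane curve of degree 12:
g = (d-1)(d-2)/2 = (12-1)(12-2)/2 = 55
For a non-special divisor D (i.e., h^1(D) = 0), Riemann-Roch gives:
l(D) = deg(D) - g + 1
Since deg(D) = 123 >= 2g - 1 = 109, D is non-special.
l(D) = 123 - 55 + 1 = 69

69


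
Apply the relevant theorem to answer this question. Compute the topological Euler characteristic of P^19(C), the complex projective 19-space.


The complex projective space P^19 has one cell in each even real dimension 0, 2, ..., 38.
The cohomology groups are H^{2k}(P^19) = Z for k = 0,...,19, and 0 otherwise.
Euler characteristic = sum of Betti numbers = 1 per even-dimensional cohomology group.
chi(P^19) = 19 + 1 = 20

20


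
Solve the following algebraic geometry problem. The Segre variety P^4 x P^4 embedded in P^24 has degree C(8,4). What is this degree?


The degree of the Segre variety P^4 x P^4 is C(m+n, m).
= C(8, 4)
= 70

70


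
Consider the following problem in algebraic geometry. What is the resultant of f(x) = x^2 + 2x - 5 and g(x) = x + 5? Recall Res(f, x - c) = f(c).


For Res(f, x - c), we evaluate f at x = c.
f(-5) = (-5)^2 + 2*(-5) - 5
= 25 - 10 - 5
= 15 - 5 = 10
Res(f, g) = 10

10


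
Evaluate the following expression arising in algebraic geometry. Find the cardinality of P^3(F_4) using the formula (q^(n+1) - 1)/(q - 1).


P^3(F_4) has (q^(n+1) - 1)/(q - 1) points.
= 4^3 + 4^2 + 4^1 + 4^0
= 64 + 16 + 4 + 1
= 85

85


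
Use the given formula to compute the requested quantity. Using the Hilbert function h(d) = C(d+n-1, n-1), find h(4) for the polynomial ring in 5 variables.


The Hilbert function for the polynomial ring in 5 variables is:
h(d) = C(d+n-1, n-1)
h(4) = C(4+5-1, 5-1) = C(8, 4)
= 8! / (4! * 4!)
= 70

70


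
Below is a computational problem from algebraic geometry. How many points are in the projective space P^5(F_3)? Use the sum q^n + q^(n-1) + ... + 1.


P^5(F_3) has (q^(n+1) - 1)/(q - 1) points.
= 3^5 + 3^4 + 3^3 + 3^2 + 3^1 + 3^0
= 243 + 81 + 27 + 9 + 3 + 1
= 364

364


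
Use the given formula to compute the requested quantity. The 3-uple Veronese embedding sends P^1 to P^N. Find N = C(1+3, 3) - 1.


The Veronese embedding v_d: P^n -> P^N maps each point to all
degree-d monomials in n+1 homogeneous coordinates.
N = C(n+d, d) - 1
N = C(1+3, 3) - 1
N = C(4, 3) - 1
C(4, 3) = 4
N = 4 - 1 = 3

3


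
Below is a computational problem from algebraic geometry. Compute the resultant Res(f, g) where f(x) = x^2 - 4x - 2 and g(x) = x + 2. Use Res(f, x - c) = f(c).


For Res(f, x - c), we evaluate f at x = c.
f(-2) = (-2)^2 - 4*(-2) - 2
= 4 + 8 - 2
= 12 - 2 = 10
Res(f, g) = 10

10


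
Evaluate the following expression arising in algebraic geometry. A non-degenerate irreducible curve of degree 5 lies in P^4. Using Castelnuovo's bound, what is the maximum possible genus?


Castelnuovo's bound: write d - 1 = m(r-1) + epsilon with 0 <= epsilon < r-1.
d - 1 = 5 - 1 = 4
r - 1 = 4 - 1 = 3
4 = 1*3 + 1, so m = 1, epsilon = 1
pi(d, r) = m(m-1)(r-1)/2 + m*epsilon
= 1*0*3/2 + 1*1
= 0/2 + 1
= 0 + 1 = 1

1


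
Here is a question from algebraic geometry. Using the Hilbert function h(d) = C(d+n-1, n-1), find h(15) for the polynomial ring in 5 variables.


The Hilbert function for the polynomial ring in 5 variables is:
h(d) = C(d+n-1, n-1)
h(15) = C(15+5-1, 5-1) = C(19, 4)
= 19! / (4! * 15!)
= 3876

3876


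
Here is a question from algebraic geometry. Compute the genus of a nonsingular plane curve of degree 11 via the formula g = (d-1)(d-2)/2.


Using the genus formula for smooth plane curves:
g = (d-1)(d-2)/2
g = (11-1)(11-2)/2
g = 10*9/2
g = 90/2 = 45

45


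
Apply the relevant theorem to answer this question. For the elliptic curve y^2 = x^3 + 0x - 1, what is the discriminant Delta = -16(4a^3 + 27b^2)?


Compute each component:
4a^3 = 4*0^3 = 4*0 = 0
27b^2 = 27*(-1)^2 = 27*1 = 27
4a^3 + 27b^2 = 0 + 27 = 27
Delta = -16*27 = -432

-432


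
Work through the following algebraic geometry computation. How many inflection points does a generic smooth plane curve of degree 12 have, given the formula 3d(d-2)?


For a general smooth plane curve C of degree d, the inflection points are
the intersection of C with its Hessian curve, which has degree 3(d-2).
By Bezout, the total intersection number is d * 3(d-2) = 12 * 30 = 360.
For a general curve every flex is ordinary, so each contributes
multiplicity 1 to C·Hess(C), and the number of distinct inflection
points is 3d(d-2).
Inflection points = 3*12*(12-2) = 3*12*10 = 360

360


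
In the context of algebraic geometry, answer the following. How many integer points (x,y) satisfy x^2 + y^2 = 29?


Systematically check integer values of x where x^2 <= 29.
For each valid x, check if 29 - x^2 is a perfect square.
x=2: 29 - 4 = 25, sqrt = 5 (valid)
x=5: 29 - 25 = 4, sqrt = 2 (valid)
Total integer solutions found: 8

8


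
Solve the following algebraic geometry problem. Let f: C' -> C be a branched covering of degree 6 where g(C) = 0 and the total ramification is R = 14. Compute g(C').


Riemann-Hurwitz formula: 2g' - 2 = d(2g - 2) + R
Given: d = 6, g = 0, R = 14
2g' - 2 = 6*(2*0 - 2) + 14
2g' - 2 = 6*(-2) + 14
2g' - 2 = -12 + 14 = 2
2g' = 4
g' = 2

2


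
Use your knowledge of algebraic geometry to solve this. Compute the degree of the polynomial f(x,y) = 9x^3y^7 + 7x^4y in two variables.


Examine each term for its total degree (sum of exponents).
  Term '9x^3y^7' has total degree 3+7 = 10.
  Term '7x^4y' has total degree 4+1 = 5.
The maximum total degree among all terms is 10.

10


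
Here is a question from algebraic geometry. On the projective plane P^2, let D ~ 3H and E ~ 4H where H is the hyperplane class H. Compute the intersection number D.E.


Using bilinearity of the intersection pairing on the projective plane P^2:
(aH).(bH) = ab * (H.H)
We have H^2 = 1 (Bezout).
D.E = (3H).(4H) = 3*4*1
= 12*1
= 12

12


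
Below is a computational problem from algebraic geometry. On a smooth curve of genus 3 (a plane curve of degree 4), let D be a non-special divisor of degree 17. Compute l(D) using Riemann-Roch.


First, compute the genus of a smooth plane curve of degree 4:
g = (d-1)(d-2)/2 = (4-1)(4-2)/2 = 3
For a non-special divisor D (i.e., h^1(D) = 0), Riemann-Roch gives:
l(D) = deg(D) - g + 1
Since deg(D) = 17 >= 2g - 1 = 5, D is non-special.
l(D) = 17 - 3 + 1 = 15

15


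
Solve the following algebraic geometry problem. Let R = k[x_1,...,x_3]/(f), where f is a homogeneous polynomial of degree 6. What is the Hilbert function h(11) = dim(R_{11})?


For R = k[x_1,...,x_n]/(f) with f homogeneous of degree e:
The Hilbert series is (1 - t^e)/(1 - t)^n.
So h(d) = C(d+n-1, n-1) - C(d-e+n-1, n-1) for d >= e.
With n=3, e=6, d=11:
C(11+3-1, 3-1) = C(13, 2) = 78
C(11-6+3-1, 3-1) = C(7, 2) = 21
h(11) = 78 - 21 = 57

57


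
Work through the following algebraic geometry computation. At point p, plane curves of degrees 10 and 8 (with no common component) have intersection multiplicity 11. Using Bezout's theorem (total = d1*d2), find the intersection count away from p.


By Bezout's theorem, the total intersection number is d1 * d2.
Total = 10 * 8 = 80
Intersection multiplicity at p = 11
Remaining intersections = 80 - 11 = 69

69


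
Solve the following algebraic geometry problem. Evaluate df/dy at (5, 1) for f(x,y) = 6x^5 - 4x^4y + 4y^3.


df/dy = (-4)*x^4 + 3*4*y^2
At (5,1): (-4)*5^4 + 3*4*1^2
= -2500 + 12
= -2488

-2488


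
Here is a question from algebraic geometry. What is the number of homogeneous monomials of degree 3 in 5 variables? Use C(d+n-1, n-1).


The number of degree-3 monomials in 5 variables is C(d+n-1, n-1).
= C(3+5-1, 5-1) = C(7, 4)
= 35

35


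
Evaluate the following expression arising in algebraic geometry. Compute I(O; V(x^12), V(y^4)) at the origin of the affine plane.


The intersection multiplicity of V(x^a) and V(y^b) at the origin is:
I(O; V(x^12), V(y^4)) = dim_k(k[x,y]/(x^12, y^4))
A basis for k[x,y]/(x^12, y^4) is the set of monomials x^i * y^j
where 0 <= i < 12 and 0 <= j < 4.
The number of such monomials is 12 * 4 = 48

48


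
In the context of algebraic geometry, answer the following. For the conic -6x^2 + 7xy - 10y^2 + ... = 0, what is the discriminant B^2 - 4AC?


The discriminant of a conic Ax^2 + Bxy + Cy^2 + ... = 0 is B^2 - 4AC.
B^2 = 7^2 = 49
4AC = 4*(-6)*(-10) = 240
Discriminant = 49 - 240 = -191

-191


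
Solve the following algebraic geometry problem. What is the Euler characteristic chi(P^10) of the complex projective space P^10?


The complex projective space P^10 has one cell in each even real dimension 0, 2, ..., 20.
The cohomology groups are H^{2k}(P^10) = Z for k = 0,...,10, and 0 otherwise.
Euler characteristic = sum of Betti numbers = 1 per even-dimensional cohomology group.
chi(P^10) = 10 + 1 = 11

11


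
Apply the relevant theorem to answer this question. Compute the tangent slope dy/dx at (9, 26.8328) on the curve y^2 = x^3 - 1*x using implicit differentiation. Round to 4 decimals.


Using implicit differentiation of y^2 = x^3 - 1*x:
2y * dy/dx = 3x^2 - 1
dy/dx = (3x^2 - 1)/(2y)
Numerator: 3*9^2 - 1 = 242
Denominator: 2*26.8328 = 53.6656
dy/dx = 242/53.6656 = 4.5094

4.5094


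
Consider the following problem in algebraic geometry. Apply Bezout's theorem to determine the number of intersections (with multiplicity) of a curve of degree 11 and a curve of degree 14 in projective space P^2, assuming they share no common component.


Bezout's theorem states the intersection count equals the product of degrees.
Intersection count = 11 * 14 = 154

154


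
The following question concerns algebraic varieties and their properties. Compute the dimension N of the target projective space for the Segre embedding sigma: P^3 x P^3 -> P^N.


The Segre embedding maps P^m x P^n into P^N via
all products of coordinates from each factor.
N = (m+1)(n+1) - 1
N = (3+1)(3+1) - 1
N = 4*4 - 1
N = 16 - 1 = 15

15


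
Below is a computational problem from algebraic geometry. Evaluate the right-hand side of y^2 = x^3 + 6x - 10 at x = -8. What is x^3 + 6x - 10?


Compute x^3 + 6x - 10 at x = -8:
x^3 = (-8)^3 = -512
6*x = 6*(-8) = -48
Sum: -512 - 48 - 10 = -570

-570


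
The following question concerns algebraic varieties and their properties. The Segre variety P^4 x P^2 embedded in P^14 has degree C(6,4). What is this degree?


The degree of the Segre variety P^4 x P^2 is C(m+n, m).
= C(6, 4)
= 15

15


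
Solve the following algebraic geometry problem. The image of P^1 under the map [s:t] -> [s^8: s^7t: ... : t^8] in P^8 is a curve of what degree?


The rational normal curve in P^8 is the image of P^1 under the 8-uple Veronese.
A general hyperplane in P^8 pulls back to a degree-8 form on P^1, which has 8 zeros,
so the curve meets a general hyperplane in 8 points. Degree = 8.

8


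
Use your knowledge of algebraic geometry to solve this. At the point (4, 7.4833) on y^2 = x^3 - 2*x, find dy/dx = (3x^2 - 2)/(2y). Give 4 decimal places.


Using implicit differentiation of y^2 = x^3 - 2*x:
2y * dy/dx = 3x^2 - 2
dy/dx = (3x^2 - 2)/(2y)
Numerator: 3*4^2 - 2 = 46
Denominator: 2*7.4833 = 14.9666
dy/dx = 46/14.9666 = 3.0735

3.0735


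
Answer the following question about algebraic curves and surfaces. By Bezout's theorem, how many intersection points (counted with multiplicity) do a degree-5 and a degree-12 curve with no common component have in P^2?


Bezout's theorem states the intersection count equals the product of degrees.
Intersection count = 5 * 12 = 60

60


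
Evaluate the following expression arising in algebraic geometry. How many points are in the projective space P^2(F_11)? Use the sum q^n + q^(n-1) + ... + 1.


P^2(F_11) has (q^(n+1) - 1)/(q - 1) points.
= 11^2 + 11^1 + 11^0
= 121 + 11 + 1
= 133

133


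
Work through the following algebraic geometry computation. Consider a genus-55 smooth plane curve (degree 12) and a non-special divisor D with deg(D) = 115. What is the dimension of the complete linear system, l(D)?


First, compute the genus of a smooth plane curve of degree 12:
g = (d-1)(d-2)/2 = (12-1)(12-2)/2 = 55
For a non-special divisor D (i.e., h^1(D) = 0), Riemann-Roch gives:
l(D) = deg(D) - g + 1
Since deg(D) = 115 >= 2g - 1 = 109, D is non-special.
l(D) = 115 - 55 + 1 = 61

61
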